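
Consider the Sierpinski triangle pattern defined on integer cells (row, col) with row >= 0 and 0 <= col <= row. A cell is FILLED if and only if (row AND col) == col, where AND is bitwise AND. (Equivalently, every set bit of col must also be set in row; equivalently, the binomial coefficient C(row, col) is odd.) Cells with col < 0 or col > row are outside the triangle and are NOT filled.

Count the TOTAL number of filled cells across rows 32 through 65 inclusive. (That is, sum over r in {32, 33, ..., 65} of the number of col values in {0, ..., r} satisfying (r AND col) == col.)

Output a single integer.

Answer: 492

Derivation:
r32=100000 pc1: +2 =2
r33=100001 pc2: +4 =6
r34=100010 pc2: +4 =10
r35=100011 pc3: +8 =18
r36=100100 pc2: +4 =22
r37=100101 pc3: +8 =30
r38=100110 pc3: +8 =38
r39=100111 pc4: +16 =54
r40=101000 pc2: +4 =58
r41=101001 pc3: +8 =66
r42=101010 pc3: +8 =74
r43=101011 pc4: +16 =90
r44=101100 pc3: +8 =98
r45=101101 pc4: +16 =114
r46=101110 pc4: +16 =130
r47=101111 pc5: +32 =162
r48=110000 pc2: +4 =166
r49=110001 pc3: +8 =174
r50=110010 pc3: +8 =182
r51=110011 pc4: +16 =198
r52=110100 pc3: +8 =206
r53=110101 pc4: +16 =222
r54=110110 pc4: +16 =238
r55=110111 pc5: +32 =270
r56=111000 pc3: +8 =278
r57=111001 pc4: +16 =294
r58=111010 pc4: +16 =310
r59=111011 pc5: +32 =342
r60=111100 pc4: +16 =358
r61=111101 pc5: +32 =390
r62=111110 pc5: +32 =422
r63=111111 pc6: +64 =486
r64=1000000 pc1: +2 =488
r65=1000001 pc2: +4 =492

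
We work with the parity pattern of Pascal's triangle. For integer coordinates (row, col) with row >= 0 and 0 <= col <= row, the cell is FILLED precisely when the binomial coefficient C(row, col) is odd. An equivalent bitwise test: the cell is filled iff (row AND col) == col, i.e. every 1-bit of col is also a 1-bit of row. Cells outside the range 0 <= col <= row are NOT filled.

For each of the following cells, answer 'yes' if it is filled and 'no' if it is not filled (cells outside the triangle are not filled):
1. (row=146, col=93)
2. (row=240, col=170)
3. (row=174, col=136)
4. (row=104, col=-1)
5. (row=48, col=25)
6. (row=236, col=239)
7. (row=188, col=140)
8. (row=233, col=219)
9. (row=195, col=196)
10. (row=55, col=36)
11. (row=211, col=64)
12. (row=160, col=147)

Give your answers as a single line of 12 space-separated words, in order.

(146,93): row=0b10010010, col=0b1011101, row AND col = 0b10000 = 16; 16 != 93 -> empty
(240,170): row=0b11110000, col=0b10101010, row AND col = 0b10100000 = 160; 160 != 170 -> empty
(174,136): row=0b10101110, col=0b10001000, row AND col = 0b10001000 = 136; 136 == 136 -> filled
(104,-1): col outside [0, 104] -> not filled
(48,25): row=0b110000, col=0b11001, row AND col = 0b10000 = 16; 16 != 25 -> empty
(236,239): col outside [0, 236] -> not filled
(188,140): row=0b10111100, col=0b10001100, row AND col = 0b10001100 = 140; 140 == 140 -> filled
(233,219): row=0b11101001, col=0b11011011, row AND col = 0b11001001 = 201; 201 != 219 -> empty
(195,196): col outside [0, 195] -> not filled
(55,36): row=0b110111, col=0b100100, row AND col = 0b100100 = 36; 36 == 36 -> filled
(211,64): row=0b11010011, col=0b1000000, row AND col = 0b1000000 = 64; 64 == 64 -> filled
(160,147): row=0b10100000, col=0b10010011, row AND col = 0b10000000 = 128; 128 != 147 -> empty

Answer: no no yes no no no yes no no yes yes no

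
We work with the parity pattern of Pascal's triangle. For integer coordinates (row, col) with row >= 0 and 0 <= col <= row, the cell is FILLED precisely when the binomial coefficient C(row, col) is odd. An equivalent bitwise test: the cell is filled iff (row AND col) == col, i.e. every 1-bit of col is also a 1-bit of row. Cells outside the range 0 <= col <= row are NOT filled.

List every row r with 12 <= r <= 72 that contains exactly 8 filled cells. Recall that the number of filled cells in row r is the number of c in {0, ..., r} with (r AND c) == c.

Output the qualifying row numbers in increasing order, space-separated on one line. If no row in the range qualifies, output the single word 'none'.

Answer: 13 14 19 21 22 25 26 28 35 37 38 41 42 44 49 50 52 56 67 69 70

Derivation:
Row r has 2^popcount(r) filled cells, so we need popcount(r) = log2(8) = 3.
Scan r = 12..72 and keep those with exactly 3 one-bits:
r=12=1100 popcount=2 -> skip
r=13=1101 popcount=3 -> KEEP
r=14=1110 popcount=3 -> KEEP
r=15=1111 popcount=4 -> skip
r=16=10000 popcount=1 -> skip
r=17=10001 popcount=2 -> skip
r=18=10010 popcount=2 -> skip
r=19=10011 popcount=3 -> KEEP
r=20=10100 popcount=2 -> skip
r=21=10101 popcount=3 -> KEEP
r=22=10110 popcount=3 -> KEEP
r=23=10111 popcount=4 -> skip
r=24=11000 popcount=2 -> skip
r=25=11001 popcount=3 -> KEEP
r=26=11010 popcount=3 -> KEEP
r=27=11011 popcount=4 -> skip
r=28=11100 popcount=3 -> KEEP
r=29=11101 popcount=4 -> skip
r=30=11110 popcount=4 -> skip
r=31=11111 popcount=5 -> skip
r=32=100000 popcount=1 -> skip
r=33=100001 popcount=2 -> skip
r=34=100010 popcount=2 -> skip
r=35=100011 popcount=3 -> KEEP
r=36=100100 popcount=2 -> skip
r=37=100101 popcount=3 -> KEEP
r=38=100110 popcount=3 -> KEEP
r=39=100111 popcount=4 -> skip
r=40=101000 popcount=2 -> skip
r=41=101001 popcount=3 -> KEEP
r=42=101010 popcount=3 -> KEEP
r=43=101011 popcount=4 -> skip
r=44=101100 popcount=3 -> KEEP
r=45=101101 popcount=4 -> skip
r=46=101110 popcount=4 -> skip
r=47=101111 popcount=5 -> skip
r=48=110000 popcount=2 -> skip
r=49=110001 popcount=3 -> KEEP
r=50=110010 popcount=3 -> KEEP
r=51=110011 popcount=4 -> skip
r=52=110100 popcount=3 -> KEEP
r=53=110101 popcount=4 -> skip
r=54=110110 popcount=4 -> skip
r=55=110111 popcount=5 -> skip
r=56=111000 popcount=3 -> KEEP
r=57=111001 popcount=4 -> skip
r=58=111010 popcount=4 -> skip
r=59=111011 popcount=5 -> skip
r=60=111100 popcount=4 -> skip
r=61=111101 popcount=5 -> skip
r=62=111110 popcount=5 -> skip
r=63=111111 popcount=6 -> skip
r=64=1000000 popcount=1 -> skip
r=65=1000001 popcount=2 -> skip
r=66=1000010 popcount=2 -> skip
r=67=1000011 popcount=3 -> KEEP
r=68=1000100 popcount=2 -> skip
r=69=1000101 popcount=3 -> KEEP
r=70=1000110 popcount=3 -> KEEP
r=71=1000111 popcount=4 -> skip
r=72=1001000 popcount=2 -> skip
Kept rows: 13 14 19 21 22 25 26 28 35 37 38 41 42 44 49 50 52 56 67 69 70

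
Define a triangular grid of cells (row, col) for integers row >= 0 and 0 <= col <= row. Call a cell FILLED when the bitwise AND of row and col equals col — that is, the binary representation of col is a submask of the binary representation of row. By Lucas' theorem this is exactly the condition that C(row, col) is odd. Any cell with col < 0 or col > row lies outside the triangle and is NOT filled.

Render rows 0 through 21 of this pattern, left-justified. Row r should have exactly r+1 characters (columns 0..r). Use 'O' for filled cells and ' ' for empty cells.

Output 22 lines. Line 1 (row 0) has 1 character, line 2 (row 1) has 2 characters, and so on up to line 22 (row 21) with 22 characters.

r0=0: O
r1=1: OO
r2=10: O O
r3=11: OOOO
r4=100: O   O
r5=101: OO  OO
r6=110: O O O O
r7=111: OOOOOOOO
r8=1000: O       O
r9=1001: OO      OO
r10=1010: O O     O O
r11=1011: OOOO    OOOO
r12=1100: O   O   O   O
r13=1101: OO  OO  OO  OO
r14=1110: O O O O O O O O
r15=1111: OOOOOOOOOOOOOOOO
r16=10000: O               O
r17=10001: OO              OO
r18=10010: O O             O O
r19=10011: OOOO            OOOO
r20=10100: O   O           O   O
r21=10101: OO  OO          OO  OO

Answer: O
OO
O O
OOOO
O   O
OO  OO
O O O O
OOOOOOOO
O       O
OO      OO
O O     O O
OOOO    OOOO
O   O   O   O
OO  OO  OO  OO
O O O O O O O O
OOOOOOOOOOOOOOOO
O               O
OO              OO
O O             O O
OOOO            OOOO
O   O           O   O
OO  OO          OO  OO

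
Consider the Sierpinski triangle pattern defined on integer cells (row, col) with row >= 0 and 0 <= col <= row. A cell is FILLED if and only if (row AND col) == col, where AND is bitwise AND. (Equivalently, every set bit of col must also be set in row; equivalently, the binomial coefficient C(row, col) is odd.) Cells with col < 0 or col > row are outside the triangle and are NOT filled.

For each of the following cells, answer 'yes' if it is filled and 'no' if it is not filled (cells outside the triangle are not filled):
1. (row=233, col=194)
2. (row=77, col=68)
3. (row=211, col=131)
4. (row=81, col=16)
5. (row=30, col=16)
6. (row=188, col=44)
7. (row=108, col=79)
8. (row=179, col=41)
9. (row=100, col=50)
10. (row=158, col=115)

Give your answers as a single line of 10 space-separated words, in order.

Answer: no yes yes yes yes yes no no no no

Derivation:
(233,194): row=0b11101001, col=0b11000010, row AND col = 0b11000000 = 192; 192 != 194 -> empty
(77,68): row=0b1001101, col=0b1000100, row AND col = 0b1000100 = 68; 68 == 68 -> filled
(211,131): row=0b11010011, col=0b10000011, row AND col = 0b10000011 = 131; 131 == 131 -> filled
(81,16): row=0b1010001, col=0b10000, row AND col = 0b10000 = 16; 16 == 16 -> filled
(30,16): row=0b11110, col=0b10000, row AND col = 0b10000 = 16; 16 == 16 -> filled
(188,44): row=0b10111100, col=0b101100, row AND col = 0b101100 = 44; 44 == 44 -> filled
(108,79): row=0b1101100, col=0b1001111, row AND col = 0b1001100 = 76; 76 != 79 -> empty
(179,41): row=0b10110011, col=0b101001, row AND col = 0b100001 = 33; 33 != 41 -> empty
(100,50): row=0b1100100, col=0b110010, row AND col = 0b100000 = 32; 32 != 50 -> empty
(158,115): row=0b10011110, col=0b1110011, row AND col = 0b10010 = 18; 18 != 115 -> empty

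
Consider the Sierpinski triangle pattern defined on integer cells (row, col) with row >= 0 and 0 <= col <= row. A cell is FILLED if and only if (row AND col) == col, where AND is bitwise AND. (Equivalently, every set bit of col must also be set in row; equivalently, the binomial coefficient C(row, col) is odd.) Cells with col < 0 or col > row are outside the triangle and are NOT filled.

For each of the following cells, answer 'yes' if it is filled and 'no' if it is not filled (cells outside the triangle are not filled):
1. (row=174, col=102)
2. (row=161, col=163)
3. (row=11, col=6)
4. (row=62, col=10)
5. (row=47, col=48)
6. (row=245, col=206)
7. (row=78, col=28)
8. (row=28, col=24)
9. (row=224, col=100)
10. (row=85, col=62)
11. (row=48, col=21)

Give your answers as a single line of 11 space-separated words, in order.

(174,102): row=0b10101110, col=0b1100110, row AND col = 0b100110 = 38; 38 != 102 -> empty
(161,163): col outside [0, 161] -> not filled
(11,6): row=0b1011, col=0b110, row AND col = 0b10 = 2; 2 != 6 -> empty
(62,10): row=0b111110, col=0b1010, row AND col = 0b1010 = 10; 10 == 10 -> filled
(47,48): col outside [0, 47] -> not filled
(245,206): row=0b11110101, col=0b11001110, row AND col = 0b11000100 = 196; 196 != 206 -> empty
(78,28): row=0b1001110, col=0b11100, row AND col = 0b1100 = 12; 12 != 28 -> empty
(28,24): row=0b11100, col=0b11000, row AND col = 0b11000 = 24; 24 == 24 -> filled
(224,100): row=0b11100000, col=0b1100100, row AND col = 0b1100000 = 96; 96 != 100 -> empty
(85,62): row=0b1010101, col=0b111110, row AND col = 0b10100 = 20; 20 != 62 -> empty
(48,21): row=0b110000, col=0b10101, row AND col = 0b10000 = 16; 16 != 21 -> empty

Answer: no no no yes no no no yes no no no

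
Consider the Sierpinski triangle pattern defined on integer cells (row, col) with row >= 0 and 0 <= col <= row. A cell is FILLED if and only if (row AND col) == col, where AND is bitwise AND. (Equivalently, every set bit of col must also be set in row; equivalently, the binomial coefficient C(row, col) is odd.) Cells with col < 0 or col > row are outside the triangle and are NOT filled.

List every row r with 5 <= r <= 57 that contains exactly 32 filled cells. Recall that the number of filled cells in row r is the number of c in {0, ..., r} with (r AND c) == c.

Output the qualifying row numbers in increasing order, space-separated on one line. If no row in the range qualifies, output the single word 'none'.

Answer: 31 47 55

Derivation:
Row r has 2^popcount(r) filled cells, so we need popcount(r) = log2(32) = 5.
Scan r = 5..57 and keep those with exactly 5 one-bits:
r=5=101 popcount=2 -> skip
r=6=110 popcount=2 -> skip
r=7=111 popcount=3 -> skip
r=8=1000 popcount=1 -> skip
r=9=1001 popcount=2 -> skip
r=10=1010 popcount=2 -> skip
r=11=1011 popcount=3 -> skip
r=12=1100 popcount=2 -> skip
r=13=1101 popcount=3 -> skip
r=14=1110 popcount=3 -> skip
r=15=1111 popcount=4 -> skip
r=16=10000 popcount=1 -> skip
r=17=10001 popcount=2 -> skip
r=18=10010 popcount=2 -> skip
r=19=10011 popcount=3 -> skip
r=20=10100 popcount=2 -> skip
r=21=10101 popcount=3 -> skip
r=22=10110 popcount=3 -> skip
r=23=10111 popcount=4 -> skip
r=24=11000 popcount=2 -> skip
r=25=11001 popcount=3 -> skip
r=26=11010 popcount=3 -> skip
r=27=11011 popcount=4 -> skip
r=28=11100 popcount=3 -> skip
r=29=11101 popcount=4 -> skip
r=30=11110 popcount=4 -> skip
r=31=11111 popcount=5 -> KEEP
r=32=100000 popcount=1 -> skip
r=33=100001 popcount=2 -> skip
r=34=100010 popcount=2 -> skip
r=35=100011 popcount=3 -> skip
r=36=100100 popcount=2 -> skip
r=37=100101 popcount=3 -> skip
r=38=100110 popcount=3 -> skip
r=39=100111 popcount=4 -> skip
r=40=101000 popcount=2 -> skip
r=41=101001 popcount=3 -> skip
r=42=101010 popcount=3 -> skip
r=43=101011 popcount=4 -> skip
r=44=101100 popcount=3 -> skip
r=45=101101 popcount=4 -> skip
r=46=101110 popcount=4 -> skip
r=47=101111 popcount=5 -> KEEP
r=48=110000 popcount=2 -> skip
r=49=110001 popcount=3 -> skip
r=50=110010 popcount=3 -> skip
r=51=110011 popcount=4 -> skip
r=52=110100 popcount=3 -> skip
r=53=110101 popcount=4 -> skip
r=54=110110 popcount=4 -> skip
r=55=110111 popcount=5 -> KEEP
r=56=111000 popcount=3 -> skip
r=57=111001 popcount=4 -> skip
Kept rows: 31 47 55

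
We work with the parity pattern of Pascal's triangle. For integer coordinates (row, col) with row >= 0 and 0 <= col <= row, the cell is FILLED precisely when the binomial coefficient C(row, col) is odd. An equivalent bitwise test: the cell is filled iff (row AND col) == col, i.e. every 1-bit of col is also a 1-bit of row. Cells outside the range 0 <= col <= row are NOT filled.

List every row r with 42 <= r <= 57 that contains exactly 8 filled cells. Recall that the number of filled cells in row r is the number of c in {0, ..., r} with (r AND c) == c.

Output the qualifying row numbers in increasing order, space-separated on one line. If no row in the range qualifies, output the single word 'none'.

Answer: 42 44 49 50 52 56

Derivation:
Row r has 2^popcount(r) filled cells, so we need popcount(r) = log2(8) = 3.
Scan r = 42..57 and keep those with exactly 3 one-bits:
r=42=101010 popcount=3 -> KEEP
r=43=101011 popcount=4 -> skip
r=44=101100 popcount=3 -> KEEP
r=45=101101 popcount=4 -> skip
r=46=101110 popcount=4 -> skip
r=47=101111 popcount=5 -> skip
r=48=110000 popcount=2 -> skip
r=49=110001 popcount=3 -> KEEP
r=50=110010 popcount=3 -> KEEP
r=51=110011 popcount=4 -> skip
r=52=110100 popcount=3 -> KEEP
r=53=110101 popcount=4 -> skip
r=54=110110 popcount=4 -> skip
r=55=110111 popcount=5 -> skip
r=56=111000 popcount=3 -> KEEP
r=57=111001 popcount=4 -> skip
Kept rows: 42 44 49 50 52 56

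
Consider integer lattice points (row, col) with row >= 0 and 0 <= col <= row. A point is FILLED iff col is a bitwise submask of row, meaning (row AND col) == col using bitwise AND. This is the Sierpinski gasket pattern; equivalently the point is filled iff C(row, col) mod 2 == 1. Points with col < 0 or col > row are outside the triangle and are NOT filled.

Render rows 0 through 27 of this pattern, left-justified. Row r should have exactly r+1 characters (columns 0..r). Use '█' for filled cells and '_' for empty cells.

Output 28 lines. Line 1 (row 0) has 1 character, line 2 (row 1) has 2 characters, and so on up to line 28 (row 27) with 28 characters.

Answer: █
██
█_█
████
█___█
██__██
█_█_█_█
████████
█_______█
██______██
█_█_____█_█
████____████
█___█___█___█
██__██__██__██
█_█_█_█_█_█_█_█
████████████████
█_______________█
██______________██
█_█_____________█_█
████____________████
█___█___________█___█
██__██__________██__██
█_█_█_█_________█_█_█_█
████████________████████
█_______█_______█_______█
██______██______██______██
█_█_____█_█_____█_█_____█_█
████____████____████____████

Derivation:
r0=0: █
r1=1: ██
r2=10: █_█
r3=11: ████
r4=100: █___█
r5=101: ██__██
r6=110: █_█_█_█
r7=111: ████████
r8=1000: █_______█
r9=1001: ██______██
r10=1010: █_█_____█_█
r11=1011: ████____████
r12=1100: █___█___█___█
r13=1101: ██__██__██__██
r14=1110: █_█_█_█_█_█_█_█
r15=1111: ████████████████
r16=10000: █_______________█
r17=10001: ██______________██
r18=10010: █_█_____________█_█
r19=10011: ████____________████
r20=10100: █___█___________█___█
r21=10101: ██__██__________██__██
r22=10110: █_█_█_█_________█_█_█_█
r23=10111: ████████________████████
r24=11000: █_______█_______█_______█
r25=11001: ██______██______██______██
r26=11010: █_█_____█_█_____█_█_____█_█
r27=11011: ████____████____████____████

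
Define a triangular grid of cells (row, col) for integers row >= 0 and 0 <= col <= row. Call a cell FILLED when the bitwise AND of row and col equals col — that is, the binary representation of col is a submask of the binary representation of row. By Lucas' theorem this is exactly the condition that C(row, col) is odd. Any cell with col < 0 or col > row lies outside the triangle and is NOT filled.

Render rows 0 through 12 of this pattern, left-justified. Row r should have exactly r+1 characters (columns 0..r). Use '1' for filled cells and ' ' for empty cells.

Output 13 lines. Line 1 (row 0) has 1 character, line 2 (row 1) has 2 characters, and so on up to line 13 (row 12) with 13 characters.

Answer: 1
11
1 1
1111
1   1
11  11
1 1 1 1
11111111
1       1
11      11
1 1     1 1
1111    1111
1   1   1   1

Derivation:
r0=0: 1
r1=1: 11
r2=10: 1 1
r3=11: 1111
r4=100: 1   1
r5=101: 11  11
r6=110: 1 1 1 1
r7=111: 11111111
r8=1000: 1       1
r9=1001: 11      11
r10=1010: 1 1     1 1
r11=1011: 1111    1111
r12=1100: 1   1   1   1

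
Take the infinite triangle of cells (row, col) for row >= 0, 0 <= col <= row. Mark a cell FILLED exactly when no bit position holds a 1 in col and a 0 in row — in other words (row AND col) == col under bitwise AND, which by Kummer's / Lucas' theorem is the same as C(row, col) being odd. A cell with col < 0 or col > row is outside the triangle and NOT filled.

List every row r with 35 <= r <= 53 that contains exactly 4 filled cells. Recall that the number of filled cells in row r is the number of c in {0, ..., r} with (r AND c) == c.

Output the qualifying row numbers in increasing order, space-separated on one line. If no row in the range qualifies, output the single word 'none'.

Row r has 2^popcount(r) filled cells, so we need popcount(r) = log2(4) = 2.
Scan r = 35..53 and keep those with exactly 2 one-bits:
r=35=100011 popcount=3 -> skip
r=36=100100 popcount=2 -> KEEP
r=37=100101 popcount=3 -> skip
r=38=100110 popcount=3 -> skip
r=39=100111 popcount=4 -> skip
r=40=101000 popcount=2 -> KEEP
r=41=101001 popcount=3 -> skip
r=42=101010 popcount=3 -> skip
r=43=101011 popcount=4 -> skip
r=44=101100 popcount=3 -> skip
r=45=101101 popcount=4 -> skip
r=46=101110 popcount=4 -> skip
r=47=101111 popcount=5 -> skip
r=48=110000 popcount=2 -> KEEP
r=49=110001 popcount=3 -> skip
r=50=110010 popcount=3 -> skip
r=51=110011 popcount=4 -> skip
r=52=110100 popcount=3 -> skip
r=53=110101 popcount=4 -> skip
Kept rows: 36 40 48

Answer: 36 40 48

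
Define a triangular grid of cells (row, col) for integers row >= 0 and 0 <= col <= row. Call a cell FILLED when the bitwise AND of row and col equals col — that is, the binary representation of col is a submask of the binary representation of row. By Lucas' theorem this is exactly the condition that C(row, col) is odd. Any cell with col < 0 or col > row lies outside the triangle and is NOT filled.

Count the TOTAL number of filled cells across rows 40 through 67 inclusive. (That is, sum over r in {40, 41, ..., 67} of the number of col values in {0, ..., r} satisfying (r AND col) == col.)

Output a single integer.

Answer: 450

Derivation:
r40=101000 pc2: +4 =4
r41=101001 pc3: +8 =12
r42=101010 pc3: +8 =20
r43=101011 pc4: +16 =36
r44=101100 pc3: +8 =44
r45=101101 pc4: +16 =60
r46=101110 pc4: +16 =76
r47=101111 pc5: +32 =108
r48=110000 pc2: +4 =112
r49=110001 pc3: +8 =120
r50=110010 pc3: +8 =128
r51=110011 pc4: +16 =144
r52=110100 pc3: +8 =152
r53=110101 pc4: +16 =168
r54=110110 pc4: +16 =184
r55=110111 pc5: +32 =216
r56=111000 pc3: +8 =224
r57=111001 pc4: +16 =240
r58=111010 pc4: +16 =256
r59=111011 pc5: +32 =288
r60=111100 pc4: +16 =304
r61=111101 pc5: +32 =336
r62=111110 pc5: +32 =368
r63=111111 pc6: +64 =432
r64=1000000 pc1: +2 =434
r65=1000001 pc2: +4 =438
r66=1000010 pc2: +4 =442
r67=1000011 pc3: +8 =450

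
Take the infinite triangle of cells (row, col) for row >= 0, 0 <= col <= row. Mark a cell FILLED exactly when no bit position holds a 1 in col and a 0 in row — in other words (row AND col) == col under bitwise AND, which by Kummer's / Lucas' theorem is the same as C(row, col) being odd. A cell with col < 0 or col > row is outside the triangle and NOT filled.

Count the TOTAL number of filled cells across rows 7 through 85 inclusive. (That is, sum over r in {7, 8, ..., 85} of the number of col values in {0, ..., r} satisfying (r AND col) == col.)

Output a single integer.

Answer: 932

Derivation:
r7=111 pc3: +8 =8
r8=1000 pc1: +2 =10
r9=1001 pc2: +4 =14
r10=1010 pc2: +4 =18
r11=1011 pc3: +8 =26
r12=1100 pc2: +4 =30
r13=1101 pc3: +8 =38
r14=1110 pc3: +8 =46
r15=1111 pc4: +16 =62
r16=10000 pc1: +2 =64
r17=10001 pc2: +4 =68
r18=10010 pc2: +4 =72
r19=10011 pc3: +8 =80
r20=10100 pc2: +4 =84
r21=10101 pc3: +8 =92
r22=10110 pc3: +8 =100
r23=10111 pc4: +16 =116
r24=11000 pc2: +4 =120
r25=11001 pc3: +8 =128
r26=11010 pc3: +8 =136
r27=11011 pc4: +16 =152
r28=11100 pc3: +8 =160
r29=11101 pc4: +16 =176
r30=11110 pc4: +16 =192
r31=11111 pc5: +32 =224
r32=100000 pc1: +2 =226
r33=100001 pc2: +4 =230
r34=100010 pc2: +4 =234
r35=100011 pc3: +8 =242
r36=100100 pc2: +4 =246
r37=100101 pc3: +8 =254
r38=100110 pc3: +8 =262
r39=100111 pc4: +16 =278
r40=101000 pc2: +4 =282
r41=101001 pc3: +8 =290
r42=101010 pc3: +8 =298
r43=101011 pc4: +16 =314
r44=101100 pc3: +8 =322
r45=101101 pc4: +16 =338
r46=101110 pc4: +16 =354
r47=101111 pc5: +32 =386
r48=110000 pc2: +4 =390
r49=110001 pc3: +8 =398
r50=110010 pc3: +8 =406
r51=110011 pc4: +16 =422
r52=110100 pc3: +8 =430
r53=110101 pc4: +16 =446
r54=110110 pc4: +16 =462
r55=110111 pc5: +32 =494
r56=111000 pc3: +8 =502
r57=111001 pc4: +16 =518
r58=111010 pc4: +16 =534
r59=111011 pc5: +32 =566
r60=111100 pc4: +16 =582
r61=111101 pc5: +32 =614
r62=111110 pc5: +32 =646
r63=111111 pc6: +64 =710
r64=1000000 pc1: +2 =712
r65=1000001 pc2: +4 =716
r66=1000010 pc2: +4 =720
r67=1000011 pc3: +8 =728
r68=1000100 pc2: +4 =732
r69=1000101 pc3: +8 =740
r70=1000110 pc3: +8 =748
r71=1000111 pc4: +16 =764
r72=1001000 pc2: +4 =768
r73=1001001 pc3: +8 =776
r74=1001010 pc3: +8 =784
r75=1001011 pc4: +16 =800
r76=1001100 pc3: +8 =808
r77=1001101 pc4: +16 =824
r78=1001110 pc4: +16 =840
r79=1001111 pc5: +32 =872
r80=1010000 pc2: +4 =876
r81=1010001 pc3: +8 =884
r82=1010010 pc3: +8 =892
r83=1010011 pc4: +16 =908
r84=1010100 pc3: +8 =916
r85=1010101 pc4: +16 =932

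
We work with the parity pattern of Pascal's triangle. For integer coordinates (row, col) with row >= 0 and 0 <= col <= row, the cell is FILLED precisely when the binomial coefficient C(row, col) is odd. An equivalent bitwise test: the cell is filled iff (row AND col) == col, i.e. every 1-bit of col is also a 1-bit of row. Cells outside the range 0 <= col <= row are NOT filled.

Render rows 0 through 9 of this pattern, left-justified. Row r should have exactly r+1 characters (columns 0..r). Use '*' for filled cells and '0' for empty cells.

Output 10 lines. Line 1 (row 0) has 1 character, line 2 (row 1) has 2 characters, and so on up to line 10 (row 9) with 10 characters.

Answer: *
**
*0*
****
*000*
**00**
*0*0*0*
********
*0000000*
**000000**

Derivation:
r0=0: *
r1=1: **
r2=10: *0*
r3=11: ****
r4=100: *000*
r5=101: **00**
r6=110: *0*0*0*
r7=111: ********
r8=1000: *0000000*
r9=1001: **000000**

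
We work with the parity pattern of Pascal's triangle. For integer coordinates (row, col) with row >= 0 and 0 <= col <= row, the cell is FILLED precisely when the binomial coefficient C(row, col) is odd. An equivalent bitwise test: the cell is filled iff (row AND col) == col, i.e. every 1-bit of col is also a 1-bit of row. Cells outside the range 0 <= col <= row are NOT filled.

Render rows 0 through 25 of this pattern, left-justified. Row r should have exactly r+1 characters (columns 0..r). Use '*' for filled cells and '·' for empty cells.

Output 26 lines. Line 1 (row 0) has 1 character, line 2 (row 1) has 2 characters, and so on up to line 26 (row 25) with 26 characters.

r0=0: *
r1=1: **
r2=10: *·*
r3=11: ****
r4=100: *···*
r5=101: **··**
r6=110: *·*·*·*
r7=111: ********
r8=1000: *·······*
r9=1001: **······**
r10=1010: *·*·····*·*
r11=1011: ****····****
r12=1100: *···*···*···*
r13=1101: **··**··**··**
r14=1110: *·*·*·*·*·*·*·*
r15=1111: ****************
r16=10000: *···············*
r17=10001: **··············**
r18=10010: *·*·············*·*
r19=10011: ****············****
r20=10100: *···*···········*···*
r21=10101: **··**··········**··**
r22=10110: *·*·*·*·········*·*·*·*
r23=10111: ********········********
r24=11000: *·······*·······*·······*
r25=11001: **······**······**······**

Answer: *
**
*·*
****
*···*
**··**
*·*·*·*
********
*·······*
**······**
*·*·····*·*
****····****
*···*···*···*
**··**··**··**
*·*·*·*·*·*·*·*
****************
*···············*
**··············**
*·*·············*·*
****············****
*···*···········*···*
**··**··········**··**
*·*·*·*·········*·*·*·*
********········********
*·······*·······*·······*
**······**······**······**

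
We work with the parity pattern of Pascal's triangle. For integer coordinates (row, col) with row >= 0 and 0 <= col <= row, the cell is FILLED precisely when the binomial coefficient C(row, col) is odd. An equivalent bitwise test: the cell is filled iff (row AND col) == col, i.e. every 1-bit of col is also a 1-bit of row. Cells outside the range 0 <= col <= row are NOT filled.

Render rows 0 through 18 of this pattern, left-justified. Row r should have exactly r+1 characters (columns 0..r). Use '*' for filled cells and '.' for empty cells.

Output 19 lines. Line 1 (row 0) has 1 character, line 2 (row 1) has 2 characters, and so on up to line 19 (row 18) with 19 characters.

r0=0: *
r1=1: **
r2=10: *.*
r3=11: ****
r4=100: *...*
r5=101: **..**
r6=110: *.*.*.*
r7=111: ********
r8=1000: *.......*
r9=1001: **......**
r10=1010: *.*.....*.*
r11=1011: ****....****
r12=1100: *...*...*...*
r13=1101: **..**..**..**
r14=1110: *.*.*.*.*.*.*.*
r15=1111: ****************
r16=10000: *...............*
r17=10001: **..............**
r18=10010: *.*.............*.*

Answer: *
**
*.*
****
*...*
**..**
*.*.*.*
********
*.......*
**......**
*.*.....*.*
****....****
*...*...*...*
**..**..**..**
*.*.*.*.*.*.*.*
****************
*...............*
**..............**
*.*.............*.*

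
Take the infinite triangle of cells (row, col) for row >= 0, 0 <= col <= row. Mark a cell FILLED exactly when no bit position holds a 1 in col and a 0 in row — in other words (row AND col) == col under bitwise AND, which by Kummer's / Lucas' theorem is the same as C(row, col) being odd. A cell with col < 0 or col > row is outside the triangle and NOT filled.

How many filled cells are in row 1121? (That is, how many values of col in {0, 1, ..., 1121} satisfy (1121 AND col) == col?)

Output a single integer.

1121 in binary = 10001100001
popcount(1121) = number of 1-bits in 10001100001 = 4
A col c satisfies (1121 AND c) == c iff every set bit of c is also set in 1121; each of the 4 set bits of 1121 can independently be on or off in c.
count = 2^4 = 16

Answer: 16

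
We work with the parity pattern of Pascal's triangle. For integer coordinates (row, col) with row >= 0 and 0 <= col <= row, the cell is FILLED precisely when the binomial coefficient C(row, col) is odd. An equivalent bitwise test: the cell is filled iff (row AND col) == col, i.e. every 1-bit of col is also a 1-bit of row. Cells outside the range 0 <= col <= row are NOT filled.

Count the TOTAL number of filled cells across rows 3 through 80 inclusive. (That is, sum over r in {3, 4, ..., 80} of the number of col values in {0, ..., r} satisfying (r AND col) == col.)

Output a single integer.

r3=11 pc2: +4 =4
r4=100 pc1: +2 =6
r5=101 pc2: +4 =10
r6=110 pc2: +4 =14
r7=111 pc3: +8 =22
r8=1000 pc1: +2 =24
r9=1001 pc2: +4 =28
r10=1010 pc2: +4 =32
r11=1011 pc3: +8 =40
r12=1100 pc2: +4 =44
r13=1101 pc3: +8 =52
r14=1110 pc3: +8 =60
r15=1111 pc4: +16 =76
r16=10000 pc1: +2 =78
r17=10001 pc2: +4 =82
r18=10010 pc2: +4 =86
r19=10011 pc3: +8 =94
r20=10100 pc2: +4 =98
r21=10101 pc3: +8 =106
r22=10110 pc3: +8 =114
r23=10111 pc4: +16 =130
r24=11000 pc2: +4 =134
r25=11001 pc3: +8 =142
r26=11010 pc3: +8 =150
r27=11011 pc4: +16 =166
r28=11100 pc3: +8 =174
r29=11101 pc4: +16 =190
r30=11110 pc4: +16 =206
r31=11111 pc5: +32 =238
r32=100000 pc1: +2 =240
r33=100001 pc2: +4 =244
r34=100010 pc2: +4 =248
r35=100011 pc3: +8 =256
r36=100100 pc2: +4 =260
r37=100101 pc3: +8 =268
r38=100110 pc3: +8 =276
r39=100111 pc4: +16 =292
r40=101000 pc2: +4 =296
r41=101001 pc3: +8 =304
r42=101010 pc3: +8 =312
r43=101011 pc4: +16 =328
r44=101100 pc3: +8 =336
r45=101101 pc4: +16 =352
r46=101110 pc4: +16 =368
r47=101111 pc5: +32 =400
r48=110000 pc2: +4 =404
r49=110001 pc3: +8 =412
r50=110010 pc3: +8 =420
r51=110011 pc4: +16 =436
r52=110100 pc3: +8 =444
r53=110101 pc4: +16 =460
r54=110110 pc4: +16 =476
r55=110111 pc5: +32 =508
r56=111000 pc3: +8 =516
r57=111001 pc4: +16 =532
r58=111010 pc4: +16 =548
r59=111011 pc5: +32 =580
r60=111100 pc4: +16 =596
r61=111101 pc5: +32 =628
r62=111110 pc5: +32 =660
r63=111111 pc6: +64 =724
r64=1000000 pc1: +2 =726
r65=1000001 pc2: +4 =730
r66=1000010 pc2: +4 =734
r67=1000011 pc3: +8 =742
r68=1000100 pc2: +4 =746
r69=1000101 pc3: +8 =754
r70=1000110 pc3: +8 =762
r71=1000111 pc4: +16 =778
r72=1001000 pc2: +4 =782
r73=1001001 pc3: +8 =790
r74=1001010 pc3: +8 =798
r75=1001011 pc4: +16 =814
r76=1001100 pc3: +8 =822
r77=1001101 pc4: +16 =838
r78=1001110 pc4: +16 =854
r79=1001111 pc5: +32 =886
r80=1010000 pc2: +4 =890

Answer: 890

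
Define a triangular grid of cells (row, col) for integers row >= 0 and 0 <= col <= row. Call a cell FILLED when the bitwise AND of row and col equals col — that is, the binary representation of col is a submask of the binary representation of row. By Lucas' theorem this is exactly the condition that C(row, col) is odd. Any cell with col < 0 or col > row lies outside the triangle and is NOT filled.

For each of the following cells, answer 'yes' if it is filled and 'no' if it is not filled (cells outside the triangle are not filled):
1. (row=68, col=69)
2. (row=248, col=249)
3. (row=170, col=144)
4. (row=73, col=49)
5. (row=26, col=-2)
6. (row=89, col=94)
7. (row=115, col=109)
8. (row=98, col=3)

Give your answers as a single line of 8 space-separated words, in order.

Answer: no no no no no no no no

Derivation:
(68,69): col outside [0, 68] -> not filled
(248,249): col outside [0, 248] -> not filled
(170,144): row=0b10101010, col=0b10010000, row AND col = 0b10000000 = 128; 128 != 144 -> empty
(73,49): row=0b1001001, col=0b110001, row AND col = 0b1 = 1; 1 != 49 -> empty
(26,-2): col outside [0, 26] -> not filled
(89,94): col outside [0, 89] -> not filled
(115,109): row=0b1110011, col=0b1101101, row AND col = 0b1100001 = 97; 97 != 109 -> empty
(98,3): row=0b1100010, col=0b11, row AND col = 0b10 = 2; 2 != 3 -> empty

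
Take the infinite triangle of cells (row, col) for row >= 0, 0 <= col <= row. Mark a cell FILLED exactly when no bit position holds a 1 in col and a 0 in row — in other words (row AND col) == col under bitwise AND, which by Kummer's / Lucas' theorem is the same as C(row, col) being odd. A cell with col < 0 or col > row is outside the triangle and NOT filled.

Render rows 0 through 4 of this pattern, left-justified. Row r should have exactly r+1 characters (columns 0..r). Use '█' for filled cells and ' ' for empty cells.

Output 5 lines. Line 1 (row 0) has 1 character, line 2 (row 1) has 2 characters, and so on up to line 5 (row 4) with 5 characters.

Answer: █
██
█ █
████
█   █

Derivation:
r0=0: █
r1=1: ██
r2=10: █ █
r3=11: ████
r4=100: █   █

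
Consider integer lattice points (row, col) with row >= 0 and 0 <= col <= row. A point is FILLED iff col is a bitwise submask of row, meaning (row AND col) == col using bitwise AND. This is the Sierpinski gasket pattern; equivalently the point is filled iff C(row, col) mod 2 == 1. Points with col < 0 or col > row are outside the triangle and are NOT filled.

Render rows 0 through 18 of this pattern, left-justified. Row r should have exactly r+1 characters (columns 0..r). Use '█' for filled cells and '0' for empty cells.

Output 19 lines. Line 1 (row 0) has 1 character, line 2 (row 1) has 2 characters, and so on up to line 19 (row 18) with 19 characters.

r0=0: █
r1=1: ██
r2=10: █0█
r3=11: ████
r4=100: █000█
r5=101: ██00██
r6=110: █0█0█0█
r7=111: ████████
r8=1000: █0000000█
r9=1001: ██000000██
r10=1010: █0█00000█0█
r11=1011: ████0000████
r12=1100: █000█000█000█
r13=1101: ██00██00██00██
r14=1110: █0█0█0█0█0█0█0█
r15=1111: ████████████████
r16=10000: █000000000000000█
r17=10001: ██00000000000000██
r18=10010: █0█0000000000000█0█

Answer: █
██
█0█
████
█000█
██00██
█0█0█0█
████████
█0000000█
██000000██
█0█00000█0█
████0000████
█000█000█000█
██00██00██00██
█0█0█0█0█0█0█0█
████████████████
█000000000000000█
██00000000000000██
█0█0000000000000█0█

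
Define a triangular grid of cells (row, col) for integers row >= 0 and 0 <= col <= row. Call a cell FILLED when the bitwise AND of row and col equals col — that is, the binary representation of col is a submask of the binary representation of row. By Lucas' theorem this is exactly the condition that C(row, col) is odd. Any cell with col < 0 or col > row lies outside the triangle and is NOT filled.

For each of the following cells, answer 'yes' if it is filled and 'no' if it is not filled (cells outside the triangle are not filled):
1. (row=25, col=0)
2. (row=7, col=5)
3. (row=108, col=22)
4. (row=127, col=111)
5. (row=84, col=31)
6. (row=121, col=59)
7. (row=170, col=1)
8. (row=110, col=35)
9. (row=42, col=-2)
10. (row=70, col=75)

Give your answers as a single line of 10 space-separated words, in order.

Answer: yes yes no yes no no no no no no

Derivation:
(25,0): row=0b11001, col=0b0, row AND col = 0b0 = 0; 0 == 0 -> filled
(7,5): row=0b111, col=0b101, row AND col = 0b101 = 5; 5 == 5 -> filled
(108,22): row=0b1101100, col=0b10110, row AND col = 0b100 = 4; 4 != 22 -> empty
(127,111): row=0b1111111, col=0b1101111, row AND col = 0b1101111 = 111; 111 == 111 -> filled
(84,31): row=0b1010100, col=0b11111, row AND col = 0b10100 = 20; 20 != 31 -> empty
(121,59): row=0b1111001, col=0b111011, row AND col = 0b111001 = 57; 57 != 59 -> empty
(170,1): row=0b10101010, col=0b1, row AND col = 0b0 = 0; 0 != 1 -> empty
(110,35): row=0b1101110, col=0b100011, row AND col = 0b100010 = 34; 34 != 35 -> empty
(42,-2): col outside [0, 42] -> not filled
(70,75): col outside [0, 70] -> not filled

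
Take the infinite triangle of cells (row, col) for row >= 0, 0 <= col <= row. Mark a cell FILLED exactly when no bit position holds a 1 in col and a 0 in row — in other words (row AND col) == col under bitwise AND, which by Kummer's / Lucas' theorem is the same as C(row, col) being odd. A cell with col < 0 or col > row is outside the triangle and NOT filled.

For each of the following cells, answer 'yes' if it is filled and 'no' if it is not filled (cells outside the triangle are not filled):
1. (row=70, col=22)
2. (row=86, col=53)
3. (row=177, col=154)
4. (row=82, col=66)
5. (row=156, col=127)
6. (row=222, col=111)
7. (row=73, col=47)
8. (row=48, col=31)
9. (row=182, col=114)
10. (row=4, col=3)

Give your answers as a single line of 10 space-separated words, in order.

(70,22): row=0b1000110, col=0b10110, row AND col = 0b110 = 6; 6 != 22 -> empty
(86,53): row=0b1010110, col=0b110101, row AND col = 0b10100 = 20; 20 != 53 -> empty
(177,154): row=0b10110001, col=0b10011010, row AND col = 0b10010000 = 144; 144 != 154 -> empty
(82,66): row=0b1010010, col=0b1000010, row AND col = 0b1000010 = 66; 66 == 66 -> filled
(156,127): row=0b10011100, col=0b1111111, row AND col = 0b11100 = 28; 28 != 127 -> empty
(222,111): row=0b11011110, col=0b1101111, row AND col = 0b1001110 = 78; 78 != 111 -> empty
(73,47): row=0b1001001, col=0b101111, row AND col = 0b1001 = 9; 9 != 47 -> empty
(48,31): row=0b110000, col=0b11111, row AND col = 0b10000 = 16; 16 != 31 -> empty
(182,114): row=0b10110110, col=0b1110010, row AND col = 0b110010 = 50; 50 != 114 -> empty
(4,3): row=0b100, col=0b11, row AND col = 0b0 = 0; 0 != 3 -> empty

Answer: no no no yes no no no no no no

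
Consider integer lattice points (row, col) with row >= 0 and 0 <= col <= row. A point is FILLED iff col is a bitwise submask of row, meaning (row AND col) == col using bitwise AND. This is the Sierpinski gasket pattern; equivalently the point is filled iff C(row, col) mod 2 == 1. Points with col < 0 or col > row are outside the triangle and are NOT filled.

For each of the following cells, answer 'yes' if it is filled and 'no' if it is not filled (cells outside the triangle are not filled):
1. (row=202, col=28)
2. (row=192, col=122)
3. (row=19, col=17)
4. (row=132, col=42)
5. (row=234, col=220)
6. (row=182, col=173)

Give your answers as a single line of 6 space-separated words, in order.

Answer: no no yes no no no

Derivation:
(202,28): row=0b11001010, col=0b11100, row AND col = 0b1000 = 8; 8 != 28 -> empty
(192,122): row=0b11000000, col=0b1111010, row AND col = 0b1000000 = 64; 64 != 122 -> empty
(19,17): row=0b10011, col=0b10001, row AND col = 0b10001 = 17; 17 == 17 -> filled
(132,42): row=0b10000100, col=0b101010, row AND col = 0b0 = 0; 0 != 42 -> empty
(234,220): row=0b11101010, col=0b11011100, row AND col = 0b11001000 = 200; 200 != 220 -> empty
(182,173): row=0b10110110, col=0b10101101, row AND col = 0b10100100 = 164; 164 != 173 -> empty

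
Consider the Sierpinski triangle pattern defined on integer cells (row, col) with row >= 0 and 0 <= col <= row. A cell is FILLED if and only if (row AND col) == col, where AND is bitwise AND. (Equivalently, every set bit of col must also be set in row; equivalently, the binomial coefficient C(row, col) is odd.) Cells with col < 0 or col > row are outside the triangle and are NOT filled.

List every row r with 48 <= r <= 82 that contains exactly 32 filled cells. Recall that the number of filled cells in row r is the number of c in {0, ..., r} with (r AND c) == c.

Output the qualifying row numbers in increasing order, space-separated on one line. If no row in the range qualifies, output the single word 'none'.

Row r has 2^popcount(r) filled cells, so we need popcount(r) = log2(32) = 5.
Scan r = 48..82 and keep those with exactly 5 one-bits:
r=48=110000 popcount=2 -> skip
r=49=110001 popcount=3 -> skip
r=50=110010 popcount=3 -> skip
r=51=110011 popcount=4 -> skip
r=52=110100 popcount=3 -> skip
r=53=110101 popcount=4 -> skip
r=54=110110 popcount=4 -> skip
r=55=110111 popcount=5 -> KEEP
r=56=111000 popcount=3 -> skip
r=57=111001 popcount=4 -> skip
r=58=111010 popcount=4 -> skip
r=59=111011 popcount=5 -> KEEP
r=60=111100 popcount=4 -> skip
r=61=111101 popcount=5 -> KEEP
r=62=111110 popcount=5 -> KEEP
r=63=111111 popcount=6 -> skip
r=64=1000000 popcount=1 -> skip
r=65=1000001 popcount=2 -> skip
r=66=1000010 popcount=2 -> skip
r=67=1000011 popcount=3 -> skip
r=68=1000100 popcount=2 -> skip
r=69=1000101 popcount=3 -> skip
r=70=1000110 popcount=3 -> skip
r=71=1000111 popcount=4 -> skip
r=72=1001000 popcount=2 -> skip
r=73=1001001 popcount=3 -> skip
r=74=1001010 popcount=3 -> skip
r=75=1001011 popcount=4 -> skip
r=76=1001100 popcount=3 -> skip
r=77=1001101 popcount=4 -> skip
r=78=1001110 popcount=4 -> skip
r=79=1001111 popcount=5 -> KEEP
r=80=1010000 popcount=2 -> skip
r=81=1010001 popcount=3 -> skip
r=82=1010010 popcount=3 -> skip
Kept rows: 55 59 61 62 79

Answer: 55 59 61 62 79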